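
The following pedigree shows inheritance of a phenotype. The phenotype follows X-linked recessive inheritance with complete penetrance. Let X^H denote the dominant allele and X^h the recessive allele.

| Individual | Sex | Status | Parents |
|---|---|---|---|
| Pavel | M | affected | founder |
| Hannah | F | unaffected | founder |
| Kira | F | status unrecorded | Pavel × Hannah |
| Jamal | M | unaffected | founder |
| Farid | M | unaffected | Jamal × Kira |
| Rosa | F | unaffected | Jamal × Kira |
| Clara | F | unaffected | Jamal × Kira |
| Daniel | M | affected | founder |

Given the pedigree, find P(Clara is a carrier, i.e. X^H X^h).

Jamal is unaffected, so Jamal is X^H Y.
Kira passed H to Farid (X^H Y) and received h from Pavel (X^h Y), so Kira is X^H X^h.
Their cross gives offspring ratios 1/2 X^H X^H : 1/2 X^H X^h. Conditioning on Clara being unaffected, P(X^H X^h) = 1/2 / 1 = 1/2.

1/2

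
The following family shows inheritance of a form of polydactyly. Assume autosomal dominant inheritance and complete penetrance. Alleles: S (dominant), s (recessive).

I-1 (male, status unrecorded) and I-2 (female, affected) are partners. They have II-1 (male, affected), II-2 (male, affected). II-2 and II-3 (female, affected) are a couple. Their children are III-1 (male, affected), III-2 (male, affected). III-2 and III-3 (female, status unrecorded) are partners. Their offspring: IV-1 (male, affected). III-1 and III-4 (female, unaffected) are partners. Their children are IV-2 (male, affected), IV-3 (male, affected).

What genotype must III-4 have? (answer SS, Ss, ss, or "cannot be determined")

ss

III-4 is unaffected, so III-4 is ss.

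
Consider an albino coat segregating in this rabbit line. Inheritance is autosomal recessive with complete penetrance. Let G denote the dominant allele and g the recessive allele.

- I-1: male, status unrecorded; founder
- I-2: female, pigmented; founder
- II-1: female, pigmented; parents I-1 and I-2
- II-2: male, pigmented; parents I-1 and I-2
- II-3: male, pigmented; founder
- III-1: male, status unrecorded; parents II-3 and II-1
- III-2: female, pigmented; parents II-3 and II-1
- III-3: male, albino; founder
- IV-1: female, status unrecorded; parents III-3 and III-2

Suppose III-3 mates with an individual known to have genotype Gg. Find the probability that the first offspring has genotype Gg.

III-3 is albino, so III-3 is gg.
The cross gives 1/2 Gg : 1/2 gg, so P(offspring has genotype Gg) = 1/2.

1/2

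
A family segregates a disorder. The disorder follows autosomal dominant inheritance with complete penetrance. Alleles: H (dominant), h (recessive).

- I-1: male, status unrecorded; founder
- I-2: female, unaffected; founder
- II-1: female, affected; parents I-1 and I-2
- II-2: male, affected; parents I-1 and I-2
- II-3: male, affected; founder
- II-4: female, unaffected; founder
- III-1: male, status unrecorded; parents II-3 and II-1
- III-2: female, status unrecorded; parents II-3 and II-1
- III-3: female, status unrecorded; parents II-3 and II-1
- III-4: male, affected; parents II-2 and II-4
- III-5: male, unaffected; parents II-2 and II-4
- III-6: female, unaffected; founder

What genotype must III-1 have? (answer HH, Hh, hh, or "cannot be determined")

III-1's phenotype is unrecorded, and no parent or child forces a single allele at both positions; consistent genotype assignments exist with III-1 as HH or Hh or hh.

cannot be determined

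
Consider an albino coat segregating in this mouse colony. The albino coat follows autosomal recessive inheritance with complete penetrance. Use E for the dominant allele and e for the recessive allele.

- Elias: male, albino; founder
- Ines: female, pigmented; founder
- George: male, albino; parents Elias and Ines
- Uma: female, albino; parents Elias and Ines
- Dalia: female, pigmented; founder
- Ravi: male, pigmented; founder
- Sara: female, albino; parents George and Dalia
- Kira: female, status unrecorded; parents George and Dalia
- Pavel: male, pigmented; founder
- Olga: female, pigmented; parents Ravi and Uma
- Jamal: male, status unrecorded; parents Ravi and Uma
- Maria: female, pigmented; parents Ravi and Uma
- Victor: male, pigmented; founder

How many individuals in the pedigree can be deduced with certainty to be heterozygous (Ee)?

4

Obligate heterozygotes: Ines is pigmented so carries E and passed e to George (ee), so Ines is Ee; Dalia is pigmented so carries E and passed e to Sara (ee), so Dalia is Ee; Olga is pigmented so carries E and received e from Uma (ee), so Olga is Ee; Maria is pigmented so carries E and received e from Uma (ee), so Maria is Ee.
Every other individual is either homozygous by phenotype or has at least one consistent homozygous assignment, so the count is 4.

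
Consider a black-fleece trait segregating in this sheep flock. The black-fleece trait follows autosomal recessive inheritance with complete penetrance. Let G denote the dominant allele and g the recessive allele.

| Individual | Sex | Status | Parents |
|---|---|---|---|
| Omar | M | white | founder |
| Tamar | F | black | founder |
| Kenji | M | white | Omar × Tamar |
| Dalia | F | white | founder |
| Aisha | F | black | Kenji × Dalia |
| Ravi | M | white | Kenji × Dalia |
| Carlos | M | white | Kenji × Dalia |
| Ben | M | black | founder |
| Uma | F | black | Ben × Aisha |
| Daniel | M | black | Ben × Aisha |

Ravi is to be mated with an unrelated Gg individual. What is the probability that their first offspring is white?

5/6

Kenji is white so carries G and received g from Tamar (gg), so Kenji is Gg.
Dalia is white so carries G and passed g to Aisha (gg), so Dalia is Gg.
Ravi is a white offspring of Kenji (Gg) × Dalia (Gg), whose cross gives 1/4 GG : 1/2 Gg : 1/4 gg; conditioning on being white, Ravi is GG with probability 1/3, Gg with probability 2/3.
Summing over parental genotype combinations, P(offspring is white) = 1/3·1 + 2/3·3/4 = 5/6.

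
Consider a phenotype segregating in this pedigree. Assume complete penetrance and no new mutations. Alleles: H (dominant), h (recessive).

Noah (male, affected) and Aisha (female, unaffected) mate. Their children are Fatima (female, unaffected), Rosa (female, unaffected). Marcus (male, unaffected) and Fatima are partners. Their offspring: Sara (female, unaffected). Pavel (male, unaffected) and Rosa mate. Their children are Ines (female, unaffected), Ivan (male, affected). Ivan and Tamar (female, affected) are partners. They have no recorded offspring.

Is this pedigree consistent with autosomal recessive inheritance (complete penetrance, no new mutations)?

A consistent assignment under autosomal recessive exists: Noah hh, Aisha HH, Fatima Hh, Rosa Hh, Marcus HH, Pavel Hh, Sara HH, Ines HH, Ivan hh, Tamar hh.
In this assignment every recorded phenotype matches its genotype and every non-founder's genotype is obtainable from its parents' genotypes, so the pedigree is consistent.

Yes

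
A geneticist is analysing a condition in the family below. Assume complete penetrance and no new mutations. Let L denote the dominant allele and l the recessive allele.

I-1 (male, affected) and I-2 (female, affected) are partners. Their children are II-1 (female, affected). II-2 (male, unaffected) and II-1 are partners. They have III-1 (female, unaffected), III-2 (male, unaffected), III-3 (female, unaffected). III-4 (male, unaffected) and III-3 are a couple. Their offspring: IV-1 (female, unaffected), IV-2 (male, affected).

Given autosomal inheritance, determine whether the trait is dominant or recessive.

III-4 and III-3 are both unaffected yet have an affected child IV-2. Under dominance, an affected child requires at least one affected parent, so the trait cannot be dominant.

recessive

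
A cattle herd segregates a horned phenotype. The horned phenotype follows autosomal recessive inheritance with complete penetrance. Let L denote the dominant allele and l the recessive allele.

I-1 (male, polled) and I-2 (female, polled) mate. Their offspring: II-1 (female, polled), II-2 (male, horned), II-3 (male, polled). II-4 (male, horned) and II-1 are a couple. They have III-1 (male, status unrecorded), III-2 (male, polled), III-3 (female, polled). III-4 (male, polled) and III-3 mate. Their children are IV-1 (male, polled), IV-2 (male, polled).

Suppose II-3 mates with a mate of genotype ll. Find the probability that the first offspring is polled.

2/3

I-1 is polled so carries L and passed l to II-2 (ll), so I-1 is Ll.
I-2 is polled so carries L and passed l to II-2 (ll), so I-2 is Ll.
II-3 is a polled offspring of I-1 (Ll) × I-2 (Ll), whose cross gives 1/4 LL : 1/2 Ll : 1/4 ll; conditioning on being polled, II-3 is LL with probability 1/3, Ll with probability 2/3.
Summing over parental genotype combinations, P(offspring is polled) = 1/3·1 + 2/3·1/2 = 2/3.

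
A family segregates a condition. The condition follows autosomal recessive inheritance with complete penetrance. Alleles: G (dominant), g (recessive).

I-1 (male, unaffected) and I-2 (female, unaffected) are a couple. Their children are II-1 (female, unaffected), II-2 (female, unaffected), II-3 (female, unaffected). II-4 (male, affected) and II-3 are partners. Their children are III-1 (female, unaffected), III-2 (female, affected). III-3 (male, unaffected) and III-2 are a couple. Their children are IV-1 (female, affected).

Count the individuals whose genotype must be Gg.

3

Obligate heterozygotes: II-3 is unaffected so carries G and passed g to III-2 (gg), so II-3 is Gg; III-1 is unaffected so carries G and received g from II-4 (gg), so III-1 is Gg; III-3 is unaffected so carries G and passed g to IV-1 (gg), so III-3 is Gg.
Every other individual is either homozygous by phenotype or has at least one consistent homozygous assignment, so the count is 3.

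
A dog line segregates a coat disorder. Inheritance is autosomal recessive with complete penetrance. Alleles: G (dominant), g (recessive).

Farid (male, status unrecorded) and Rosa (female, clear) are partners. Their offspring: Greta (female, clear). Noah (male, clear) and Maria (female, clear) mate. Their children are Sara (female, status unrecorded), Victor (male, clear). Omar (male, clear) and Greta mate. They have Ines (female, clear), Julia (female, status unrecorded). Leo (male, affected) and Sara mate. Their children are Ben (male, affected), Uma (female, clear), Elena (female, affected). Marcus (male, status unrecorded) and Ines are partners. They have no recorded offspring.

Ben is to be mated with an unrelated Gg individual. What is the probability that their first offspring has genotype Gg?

Ben is affected, so Ben is gg.
The cross gives 1/2 Gg : 1/2 gg, so P(offspring has genotype Gg) = 1/2.

1/2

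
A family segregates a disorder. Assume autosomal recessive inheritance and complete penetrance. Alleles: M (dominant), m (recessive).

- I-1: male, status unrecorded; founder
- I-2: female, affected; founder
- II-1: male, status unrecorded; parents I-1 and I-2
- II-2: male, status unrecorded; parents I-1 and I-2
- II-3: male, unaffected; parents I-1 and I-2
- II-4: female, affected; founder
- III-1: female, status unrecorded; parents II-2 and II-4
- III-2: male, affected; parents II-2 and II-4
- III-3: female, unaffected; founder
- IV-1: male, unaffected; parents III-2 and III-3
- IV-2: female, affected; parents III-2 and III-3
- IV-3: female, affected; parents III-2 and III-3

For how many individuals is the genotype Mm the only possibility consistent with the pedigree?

3

Obligate heterozygotes: II-3 is unaffected so carries M and received m from I-2 (mm), so II-3 is Mm; III-3 is unaffected so carries M and passed m to IV-2 (mm), so III-3 is Mm; IV-1 is unaffected so carries M and received m from III-2 (mm), so IV-1 is Mm.
Every other individual is either homozygous by phenotype or has at least one consistent homozygous assignment, so the count is 3.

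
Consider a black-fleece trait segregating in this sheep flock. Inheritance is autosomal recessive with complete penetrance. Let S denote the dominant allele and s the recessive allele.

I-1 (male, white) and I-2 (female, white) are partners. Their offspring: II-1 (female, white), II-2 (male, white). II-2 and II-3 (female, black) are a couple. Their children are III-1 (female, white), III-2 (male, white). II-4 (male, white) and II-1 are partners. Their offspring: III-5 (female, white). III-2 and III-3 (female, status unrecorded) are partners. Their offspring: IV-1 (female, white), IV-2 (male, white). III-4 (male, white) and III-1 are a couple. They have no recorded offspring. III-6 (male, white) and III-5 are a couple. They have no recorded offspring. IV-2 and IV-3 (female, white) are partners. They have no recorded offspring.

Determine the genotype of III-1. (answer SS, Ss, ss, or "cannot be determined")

From phenotype alone, III-1 is SS or Ss.
III-1 is white so carries S and received s from II-3 (ss), so III-1 is Ss.

Ss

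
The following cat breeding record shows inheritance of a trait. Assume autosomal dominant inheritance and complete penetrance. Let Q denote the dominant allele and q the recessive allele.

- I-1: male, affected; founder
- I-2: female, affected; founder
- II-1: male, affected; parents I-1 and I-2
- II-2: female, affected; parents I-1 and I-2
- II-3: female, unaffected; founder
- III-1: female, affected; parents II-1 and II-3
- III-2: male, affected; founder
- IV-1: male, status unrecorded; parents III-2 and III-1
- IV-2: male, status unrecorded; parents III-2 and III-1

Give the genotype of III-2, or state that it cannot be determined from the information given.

cannot be determined

III-2's phenotype allows QQ or Qq, and no parent or child forces a single allele at both positions; consistent genotype assignments exist with III-2 as QQ or Qq.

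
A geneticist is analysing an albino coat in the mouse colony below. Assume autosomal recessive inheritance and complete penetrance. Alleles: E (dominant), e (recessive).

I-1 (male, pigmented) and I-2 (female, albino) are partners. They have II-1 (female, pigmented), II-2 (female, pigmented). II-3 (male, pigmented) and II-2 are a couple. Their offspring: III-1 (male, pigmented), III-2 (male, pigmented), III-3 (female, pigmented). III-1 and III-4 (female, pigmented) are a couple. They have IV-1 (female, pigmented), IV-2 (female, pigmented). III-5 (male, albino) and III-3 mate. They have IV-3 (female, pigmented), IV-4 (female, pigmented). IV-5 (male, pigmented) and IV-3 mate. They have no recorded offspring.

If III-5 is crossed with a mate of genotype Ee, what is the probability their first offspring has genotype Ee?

1/2

III-5 is albino, so III-5 is ee.
The cross gives 1/2 Ee : 1/2 ee, so P(offspring has genotype Ee) = 1/2.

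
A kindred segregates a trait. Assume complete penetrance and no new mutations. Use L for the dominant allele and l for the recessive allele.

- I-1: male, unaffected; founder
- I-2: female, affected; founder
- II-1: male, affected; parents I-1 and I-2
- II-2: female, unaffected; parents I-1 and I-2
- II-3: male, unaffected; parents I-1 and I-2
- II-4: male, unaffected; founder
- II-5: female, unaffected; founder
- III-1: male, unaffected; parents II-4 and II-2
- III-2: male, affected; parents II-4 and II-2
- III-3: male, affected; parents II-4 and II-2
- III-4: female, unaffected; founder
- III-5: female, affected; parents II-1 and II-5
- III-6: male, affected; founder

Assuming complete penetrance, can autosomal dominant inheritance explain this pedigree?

No

Under autosomal dominant, III-2 (affected, male) cannot arise from II-4 (unaffected) × II-2 (unaffected).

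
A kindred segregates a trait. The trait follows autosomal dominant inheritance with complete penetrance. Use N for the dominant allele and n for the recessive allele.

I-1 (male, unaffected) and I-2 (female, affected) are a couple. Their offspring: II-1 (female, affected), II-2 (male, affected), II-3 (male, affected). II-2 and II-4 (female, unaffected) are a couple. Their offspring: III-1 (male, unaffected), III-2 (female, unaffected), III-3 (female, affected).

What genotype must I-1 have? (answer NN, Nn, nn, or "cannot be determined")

I-1 is unaffected, so I-1 is nn.

nn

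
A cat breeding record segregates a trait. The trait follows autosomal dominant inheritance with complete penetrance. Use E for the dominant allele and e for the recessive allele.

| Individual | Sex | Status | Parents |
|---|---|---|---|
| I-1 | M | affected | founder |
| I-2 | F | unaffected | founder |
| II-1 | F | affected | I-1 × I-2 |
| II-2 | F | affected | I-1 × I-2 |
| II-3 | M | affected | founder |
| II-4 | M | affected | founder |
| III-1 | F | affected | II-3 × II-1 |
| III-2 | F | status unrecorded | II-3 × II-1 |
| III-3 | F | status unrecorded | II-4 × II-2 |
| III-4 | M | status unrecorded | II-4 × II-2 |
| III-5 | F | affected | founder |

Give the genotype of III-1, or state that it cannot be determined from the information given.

cannot be determined

III-1's phenotype allows EE or Ee, and no parent or child forces a single allele at both positions; consistent genotype assignments exist with III-1 as EE or Ee.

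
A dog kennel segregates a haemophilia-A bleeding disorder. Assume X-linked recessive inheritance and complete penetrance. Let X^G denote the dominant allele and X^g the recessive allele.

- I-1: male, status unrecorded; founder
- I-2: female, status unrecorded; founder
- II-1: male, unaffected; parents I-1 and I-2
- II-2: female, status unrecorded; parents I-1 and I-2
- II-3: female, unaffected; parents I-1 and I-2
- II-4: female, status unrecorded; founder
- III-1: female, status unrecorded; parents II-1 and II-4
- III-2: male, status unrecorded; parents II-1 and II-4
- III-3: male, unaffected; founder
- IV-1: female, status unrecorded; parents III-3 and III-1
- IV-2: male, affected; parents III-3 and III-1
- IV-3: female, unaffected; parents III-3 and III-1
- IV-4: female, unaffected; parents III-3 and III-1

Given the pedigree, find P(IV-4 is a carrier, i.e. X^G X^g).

III-3 is unaffected, so III-3 is X^G Y.
III-1 received G from II-1 (X^G Y) and passed g to IV-2 (X^g Y), so III-1 is X^G X^g.
Their cross gives offspring ratios 1/2 X^G X^G : 1/2 X^G X^g. Conditioning on IV-4 being unaffected, P(X^G X^g) = 1/2 / 1 = 1/2.

1/2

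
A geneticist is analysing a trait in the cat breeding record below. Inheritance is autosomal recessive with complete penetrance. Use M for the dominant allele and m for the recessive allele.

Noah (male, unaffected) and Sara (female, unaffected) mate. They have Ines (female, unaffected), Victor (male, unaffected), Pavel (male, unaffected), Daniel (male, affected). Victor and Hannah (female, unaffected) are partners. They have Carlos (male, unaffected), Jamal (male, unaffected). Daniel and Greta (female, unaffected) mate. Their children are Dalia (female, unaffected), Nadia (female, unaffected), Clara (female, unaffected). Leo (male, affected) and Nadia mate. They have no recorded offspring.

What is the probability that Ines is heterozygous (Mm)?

2/3

Noah is unaffected so carries M and passed m to Daniel (mm), so Noah is Mm.
Sara is unaffected so carries M and passed m to Daniel (mm), so Sara is Mm.
Their cross gives offspring ratios 1/4 MM : 1/2 Mm : 1/4 mm. Conditioning on Ines being unaffected, P(Mm) = 1/2 / 3/4 = 2/3.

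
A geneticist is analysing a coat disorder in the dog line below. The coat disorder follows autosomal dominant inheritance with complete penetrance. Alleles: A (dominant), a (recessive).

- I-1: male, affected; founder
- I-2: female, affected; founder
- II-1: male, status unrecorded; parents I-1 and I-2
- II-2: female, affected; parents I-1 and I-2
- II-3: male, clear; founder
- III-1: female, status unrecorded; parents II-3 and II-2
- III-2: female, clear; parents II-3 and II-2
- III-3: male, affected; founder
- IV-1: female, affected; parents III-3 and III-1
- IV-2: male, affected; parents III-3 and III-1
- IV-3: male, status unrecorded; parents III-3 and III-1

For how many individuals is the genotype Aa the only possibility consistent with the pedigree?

Obligate heterozygotes: II-2 is affected so carries A and passed a to III-2 (aa), so II-2 is Aa.
Every other individual is either homozygous by phenotype or has at least one consistent homozygous assignment, so the count is 1.

1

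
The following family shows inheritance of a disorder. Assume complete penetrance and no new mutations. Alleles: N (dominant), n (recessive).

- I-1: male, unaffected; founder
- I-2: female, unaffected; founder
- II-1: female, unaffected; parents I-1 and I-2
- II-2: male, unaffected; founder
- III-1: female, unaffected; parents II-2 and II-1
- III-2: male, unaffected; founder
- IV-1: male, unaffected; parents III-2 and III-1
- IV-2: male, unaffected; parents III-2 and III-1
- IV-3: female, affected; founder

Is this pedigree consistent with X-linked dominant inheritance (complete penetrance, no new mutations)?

A consistent assignment under X-linked dominant exists: I-1 X^n Y, I-2 X^n X^n, II-1 X^n X^n, II-2 X^n Y, III-1 X^n X^n, III-2 X^n Y, IV-1 X^n Y, IV-2 X^n Y, IV-3 X^N X^N.
In this assignment every recorded phenotype matches its genotype and every non-founder's genotype is obtainable from its parents' genotypes, so the pedigree is consistent.

Yes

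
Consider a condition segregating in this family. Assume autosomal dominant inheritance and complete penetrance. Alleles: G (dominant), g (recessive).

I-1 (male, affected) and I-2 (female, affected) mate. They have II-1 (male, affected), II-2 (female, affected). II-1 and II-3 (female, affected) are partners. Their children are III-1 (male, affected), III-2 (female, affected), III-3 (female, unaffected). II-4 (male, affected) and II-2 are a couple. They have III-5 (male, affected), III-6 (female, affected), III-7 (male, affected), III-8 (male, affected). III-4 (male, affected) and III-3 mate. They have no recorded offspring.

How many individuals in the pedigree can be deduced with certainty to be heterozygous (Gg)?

2

Obligate heterozygotes: II-1 is affected so carries G and passed g to III-3 (gg), so II-1 is Gg; II-3 is affected so carries G and passed g to III-3 (gg), so II-3 is Gg.
Every other individual is either homozygous by phenotype or has at least one consistent homozygous assignment, so the count is 2.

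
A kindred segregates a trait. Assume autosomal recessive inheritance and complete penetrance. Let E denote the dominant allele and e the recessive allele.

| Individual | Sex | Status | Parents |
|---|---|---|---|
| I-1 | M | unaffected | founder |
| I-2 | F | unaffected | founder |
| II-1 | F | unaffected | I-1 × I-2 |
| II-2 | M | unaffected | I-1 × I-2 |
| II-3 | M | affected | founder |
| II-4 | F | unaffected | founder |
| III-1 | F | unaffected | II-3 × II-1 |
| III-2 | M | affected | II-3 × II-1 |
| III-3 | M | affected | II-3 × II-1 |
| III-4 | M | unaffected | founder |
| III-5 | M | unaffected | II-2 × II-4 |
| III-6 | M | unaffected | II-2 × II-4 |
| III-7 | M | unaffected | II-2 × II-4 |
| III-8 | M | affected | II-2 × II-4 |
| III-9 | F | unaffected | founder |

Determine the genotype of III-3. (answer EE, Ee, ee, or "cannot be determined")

ee

III-3 is affected, so III-3 is ee.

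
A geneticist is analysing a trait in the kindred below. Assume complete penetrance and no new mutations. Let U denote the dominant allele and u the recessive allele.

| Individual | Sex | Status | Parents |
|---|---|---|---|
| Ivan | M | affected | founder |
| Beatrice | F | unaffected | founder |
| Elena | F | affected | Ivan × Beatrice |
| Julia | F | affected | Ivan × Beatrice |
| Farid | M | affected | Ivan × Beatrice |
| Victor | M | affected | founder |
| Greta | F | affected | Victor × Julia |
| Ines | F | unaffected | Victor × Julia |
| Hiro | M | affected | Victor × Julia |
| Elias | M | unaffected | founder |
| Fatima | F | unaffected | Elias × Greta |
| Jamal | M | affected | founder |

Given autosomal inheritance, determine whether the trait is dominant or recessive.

Victor and Julia are both affected yet have an unaffected child Ines. Under a recessive model two affected parents are homozygous and every child would be affected, so the trait cannot be recessive.

dominant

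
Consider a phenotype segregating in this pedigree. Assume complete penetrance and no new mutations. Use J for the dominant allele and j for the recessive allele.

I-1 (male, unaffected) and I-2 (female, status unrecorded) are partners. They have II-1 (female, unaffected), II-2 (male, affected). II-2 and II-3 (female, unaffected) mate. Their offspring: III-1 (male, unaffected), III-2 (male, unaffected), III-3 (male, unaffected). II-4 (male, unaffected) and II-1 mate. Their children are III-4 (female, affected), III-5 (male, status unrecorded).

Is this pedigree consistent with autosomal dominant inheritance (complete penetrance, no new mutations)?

No

Under autosomal dominant, III-4 (affected, female) cannot arise from II-4 (unaffected) × II-1 (unaffected).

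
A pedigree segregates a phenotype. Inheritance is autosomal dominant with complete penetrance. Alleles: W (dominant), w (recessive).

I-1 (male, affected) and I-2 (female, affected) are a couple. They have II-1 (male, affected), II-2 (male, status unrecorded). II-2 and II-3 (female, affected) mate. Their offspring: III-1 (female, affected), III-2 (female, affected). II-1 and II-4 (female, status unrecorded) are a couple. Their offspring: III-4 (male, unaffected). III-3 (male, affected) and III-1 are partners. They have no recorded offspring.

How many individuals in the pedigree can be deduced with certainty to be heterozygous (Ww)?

1

Obligate heterozygotes: II-1 is affected so carries W and passed w to III-4 (ww), so II-1 is Ww.
Every other individual is either homozygous by phenotype or has at least one consistent homozygous assignment, so the count is 1.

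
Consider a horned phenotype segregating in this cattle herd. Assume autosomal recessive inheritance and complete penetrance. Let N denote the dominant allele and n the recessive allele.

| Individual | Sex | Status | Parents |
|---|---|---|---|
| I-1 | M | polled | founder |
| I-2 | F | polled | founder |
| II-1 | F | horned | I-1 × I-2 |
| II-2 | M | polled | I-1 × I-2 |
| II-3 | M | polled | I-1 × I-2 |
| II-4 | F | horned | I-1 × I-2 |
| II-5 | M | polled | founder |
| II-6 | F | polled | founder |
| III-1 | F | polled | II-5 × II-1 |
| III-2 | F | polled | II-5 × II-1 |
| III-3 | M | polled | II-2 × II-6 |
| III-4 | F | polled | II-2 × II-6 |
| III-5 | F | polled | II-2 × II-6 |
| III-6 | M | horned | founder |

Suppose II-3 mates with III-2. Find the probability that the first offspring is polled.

I-1 is polled so carries N and passed n to II-1 (nn), so I-1 is Nn.
I-2 is polled so carries N and passed n to II-1 (nn), so I-2 is Nn.
II-3 is a polled offspring of I-1 (Nn) × I-2 (Nn), whose cross gives 1/4 NN : 1/2 Nn : 1/4 nn; conditioning on being polled, II-3 is NN with probability 1/3, Nn with probability 2/3.
III-2 is polled so carries N and received n from II-1 (nn), so III-2 is Nn.
Summing over parental genotype combinations, P(offspring is polled) = 1/3·1 + 2/3·3/4 = 5/6.

5/6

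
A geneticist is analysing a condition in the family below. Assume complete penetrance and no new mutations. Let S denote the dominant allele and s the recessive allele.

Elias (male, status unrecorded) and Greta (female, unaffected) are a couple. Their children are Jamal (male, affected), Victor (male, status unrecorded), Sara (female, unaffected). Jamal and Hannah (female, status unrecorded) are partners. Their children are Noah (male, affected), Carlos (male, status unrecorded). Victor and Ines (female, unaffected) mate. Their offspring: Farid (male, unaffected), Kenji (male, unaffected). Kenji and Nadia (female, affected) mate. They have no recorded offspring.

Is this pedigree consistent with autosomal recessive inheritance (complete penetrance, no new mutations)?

A consistent assignment under autosomal recessive exists: Elias Ss, Greta Ss, Jamal ss, Victor SS, Sara SS, Hannah Ss, Ines SS, Noah ss, Carlos Ss, Farid SS, Kenji SS, Nadia ss.
In this assignment every recorded phenotype matches its genotype and every non-founder's genotype is obtainable from its parents' genotypes, so the pedigree is consistent.

Yes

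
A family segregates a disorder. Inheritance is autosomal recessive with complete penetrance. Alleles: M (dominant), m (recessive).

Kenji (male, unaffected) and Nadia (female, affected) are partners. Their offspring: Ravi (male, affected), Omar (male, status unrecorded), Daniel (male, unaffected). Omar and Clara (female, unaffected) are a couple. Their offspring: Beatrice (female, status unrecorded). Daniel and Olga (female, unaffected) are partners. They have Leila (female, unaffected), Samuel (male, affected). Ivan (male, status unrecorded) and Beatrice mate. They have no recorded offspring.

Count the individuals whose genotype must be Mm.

3

Obligate heterozygotes: Kenji is unaffected so carries M and passed m to Ravi (mm), so Kenji is Mm; Daniel is unaffected so carries M and received m from Nadia (mm), so Daniel is Mm; Olga is unaffected so carries M and passed m to Samuel (mm), so Olga is Mm.
Every other individual is either homozygous by phenotype or has at least one consistent homozygous assignment, so the count is 3.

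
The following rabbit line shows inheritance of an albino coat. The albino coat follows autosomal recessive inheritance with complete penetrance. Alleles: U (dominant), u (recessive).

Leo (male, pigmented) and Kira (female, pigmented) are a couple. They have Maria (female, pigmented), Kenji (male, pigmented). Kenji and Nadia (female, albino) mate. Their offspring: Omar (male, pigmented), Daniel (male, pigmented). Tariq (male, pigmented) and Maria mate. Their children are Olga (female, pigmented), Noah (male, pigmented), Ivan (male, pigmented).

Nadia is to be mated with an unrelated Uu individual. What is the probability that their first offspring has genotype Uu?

1/2

Nadia is albino, so Nadia is uu.
The cross gives 1/2 Uu : 1/2 uu, so P(offspring has genotype Uu) = 1/2.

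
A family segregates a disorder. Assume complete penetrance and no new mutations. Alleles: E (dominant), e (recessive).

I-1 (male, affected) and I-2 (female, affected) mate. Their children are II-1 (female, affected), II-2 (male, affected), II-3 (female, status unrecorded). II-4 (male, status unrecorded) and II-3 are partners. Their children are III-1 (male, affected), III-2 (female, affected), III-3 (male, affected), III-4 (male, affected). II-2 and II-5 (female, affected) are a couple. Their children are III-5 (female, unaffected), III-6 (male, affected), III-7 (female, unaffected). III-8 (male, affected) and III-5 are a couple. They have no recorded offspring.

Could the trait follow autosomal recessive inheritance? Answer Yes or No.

Under autosomal recessive, III-5 (unaffected, female) cannot arise from II-2 (affected) × II-5 (affected).

No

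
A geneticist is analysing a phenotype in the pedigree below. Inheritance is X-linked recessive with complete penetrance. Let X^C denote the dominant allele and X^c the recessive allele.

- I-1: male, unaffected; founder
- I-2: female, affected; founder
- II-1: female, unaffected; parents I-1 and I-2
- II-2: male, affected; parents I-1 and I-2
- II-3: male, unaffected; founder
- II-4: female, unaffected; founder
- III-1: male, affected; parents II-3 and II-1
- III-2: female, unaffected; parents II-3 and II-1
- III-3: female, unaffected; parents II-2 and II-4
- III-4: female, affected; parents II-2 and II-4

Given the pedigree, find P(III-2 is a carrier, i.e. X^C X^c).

1/2

II-3 is unaffected, so II-3 is X^C Y.
II-1 is unaffected so carries C and received c from I-2 (X^c X^c), so II-1 is X^C X^c.
Their cross gives offspring ratios 1/2 X^C X^C : 1/2 X^C X^c. Conditioning on III-2 being unaffected, P(X^C X^c) = 1/2 / 1 = 1/2.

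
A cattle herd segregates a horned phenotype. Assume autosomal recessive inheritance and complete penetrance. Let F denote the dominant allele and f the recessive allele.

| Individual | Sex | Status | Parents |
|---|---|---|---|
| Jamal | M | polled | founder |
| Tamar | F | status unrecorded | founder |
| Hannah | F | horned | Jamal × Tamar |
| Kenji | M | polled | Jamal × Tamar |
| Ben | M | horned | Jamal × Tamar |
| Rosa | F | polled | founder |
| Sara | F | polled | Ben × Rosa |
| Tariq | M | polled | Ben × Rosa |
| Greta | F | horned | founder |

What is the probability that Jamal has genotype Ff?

1

Jamal is polled so carries F and passed f to Hannah (ff), so Jamal is Ff, giving P(Ff) = 1.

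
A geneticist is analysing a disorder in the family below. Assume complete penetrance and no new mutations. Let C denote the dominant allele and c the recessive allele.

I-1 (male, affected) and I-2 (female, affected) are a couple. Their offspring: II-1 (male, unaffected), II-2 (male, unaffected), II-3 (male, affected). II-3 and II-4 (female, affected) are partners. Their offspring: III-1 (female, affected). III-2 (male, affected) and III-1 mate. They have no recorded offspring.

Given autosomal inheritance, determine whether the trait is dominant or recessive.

I-1 and I-2 are both affected yet have an unaffected child II-1. Under a recessive model two affected parents are homozygous and every child would be affected, so the trait cannot be recessive.

dominant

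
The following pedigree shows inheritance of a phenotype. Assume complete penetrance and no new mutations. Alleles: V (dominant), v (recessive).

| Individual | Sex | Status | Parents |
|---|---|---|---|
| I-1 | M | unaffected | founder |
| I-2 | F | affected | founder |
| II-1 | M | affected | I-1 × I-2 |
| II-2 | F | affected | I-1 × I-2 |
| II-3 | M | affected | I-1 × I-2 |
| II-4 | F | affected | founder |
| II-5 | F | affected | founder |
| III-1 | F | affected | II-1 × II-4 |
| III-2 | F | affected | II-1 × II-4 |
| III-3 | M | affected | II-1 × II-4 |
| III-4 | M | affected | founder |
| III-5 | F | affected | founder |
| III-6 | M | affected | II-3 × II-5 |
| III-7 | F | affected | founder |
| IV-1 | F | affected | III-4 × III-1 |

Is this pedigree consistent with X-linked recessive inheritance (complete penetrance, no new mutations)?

Under X-linked recessive, II-2 (affected, female) cannot arise from I-1 (unaffected) × I-2 (affected).

No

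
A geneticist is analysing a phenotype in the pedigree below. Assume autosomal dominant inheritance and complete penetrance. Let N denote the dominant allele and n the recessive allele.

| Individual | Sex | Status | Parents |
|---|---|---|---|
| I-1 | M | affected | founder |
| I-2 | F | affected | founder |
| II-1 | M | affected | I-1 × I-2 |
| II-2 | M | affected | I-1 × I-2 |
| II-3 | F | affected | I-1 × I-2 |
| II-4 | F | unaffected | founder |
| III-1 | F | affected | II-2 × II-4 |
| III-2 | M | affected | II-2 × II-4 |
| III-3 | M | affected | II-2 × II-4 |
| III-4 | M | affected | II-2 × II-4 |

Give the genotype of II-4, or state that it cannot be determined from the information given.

nn

II-4 is unaffected, so II-4 is nn.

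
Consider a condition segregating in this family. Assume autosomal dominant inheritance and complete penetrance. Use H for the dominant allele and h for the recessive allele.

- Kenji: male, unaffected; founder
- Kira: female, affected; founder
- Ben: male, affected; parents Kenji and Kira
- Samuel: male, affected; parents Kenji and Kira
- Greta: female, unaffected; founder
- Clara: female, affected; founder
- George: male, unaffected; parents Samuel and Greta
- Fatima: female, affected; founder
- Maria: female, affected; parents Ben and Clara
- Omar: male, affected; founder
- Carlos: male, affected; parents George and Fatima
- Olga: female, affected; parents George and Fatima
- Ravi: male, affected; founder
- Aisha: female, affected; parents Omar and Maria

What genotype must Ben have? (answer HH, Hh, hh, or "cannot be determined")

Hh

From phenotype alone, Ben is HH or Hh.
Ben is affected so carries H and received h from Kenji (hh), so Ben is Hh.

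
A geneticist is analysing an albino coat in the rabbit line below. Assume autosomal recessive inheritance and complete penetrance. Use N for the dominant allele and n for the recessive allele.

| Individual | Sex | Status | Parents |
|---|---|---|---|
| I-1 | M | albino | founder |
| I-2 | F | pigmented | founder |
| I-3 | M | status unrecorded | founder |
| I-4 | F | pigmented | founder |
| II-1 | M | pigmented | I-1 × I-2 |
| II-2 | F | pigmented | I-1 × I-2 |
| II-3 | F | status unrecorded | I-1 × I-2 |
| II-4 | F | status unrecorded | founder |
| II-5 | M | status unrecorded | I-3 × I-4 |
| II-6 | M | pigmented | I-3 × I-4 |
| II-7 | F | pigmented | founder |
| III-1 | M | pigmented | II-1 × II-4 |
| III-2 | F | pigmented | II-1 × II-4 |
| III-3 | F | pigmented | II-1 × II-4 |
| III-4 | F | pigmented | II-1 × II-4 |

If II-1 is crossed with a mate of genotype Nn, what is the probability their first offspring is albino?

II-1 is pigmented so carries N and received n from I-1 (nn), so II-1 is Nn.
The cross gives 1/4 NN : 1/2 Nn : 1/4 nn, so P(offspring is albino) = 1/4.

1/4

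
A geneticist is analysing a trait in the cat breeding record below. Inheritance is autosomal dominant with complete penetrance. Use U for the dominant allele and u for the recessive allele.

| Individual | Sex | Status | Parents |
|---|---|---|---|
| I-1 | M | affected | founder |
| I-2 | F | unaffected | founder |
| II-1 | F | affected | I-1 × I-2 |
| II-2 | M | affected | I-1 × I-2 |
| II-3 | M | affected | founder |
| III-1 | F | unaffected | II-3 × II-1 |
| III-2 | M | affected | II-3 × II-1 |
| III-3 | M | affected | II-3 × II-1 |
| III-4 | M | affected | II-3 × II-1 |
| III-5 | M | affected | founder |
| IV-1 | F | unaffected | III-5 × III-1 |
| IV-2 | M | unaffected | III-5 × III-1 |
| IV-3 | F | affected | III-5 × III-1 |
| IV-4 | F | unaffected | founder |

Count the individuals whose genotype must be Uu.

5

Obligate heterozygotes: II-1 is affected so carries U and received u from I-2 (uu), so II-1 is Uu; II-2 is affected so carries U and received u from I-2 (uu), so II-2 is Uu; II-3 is affected so carries U and passed u to III-1 (uu), so II-3 is Uu; III-5 is affected so carries U and passed u to IV-1 (uu), so III-5 is Uu; IV-3 is affected so carries U and received u from III-1 (uu), so IV-3 is Uu.
Every other individual is either homozygous by phenotype or has at least one consistent homozygous assignment, so the count is 5.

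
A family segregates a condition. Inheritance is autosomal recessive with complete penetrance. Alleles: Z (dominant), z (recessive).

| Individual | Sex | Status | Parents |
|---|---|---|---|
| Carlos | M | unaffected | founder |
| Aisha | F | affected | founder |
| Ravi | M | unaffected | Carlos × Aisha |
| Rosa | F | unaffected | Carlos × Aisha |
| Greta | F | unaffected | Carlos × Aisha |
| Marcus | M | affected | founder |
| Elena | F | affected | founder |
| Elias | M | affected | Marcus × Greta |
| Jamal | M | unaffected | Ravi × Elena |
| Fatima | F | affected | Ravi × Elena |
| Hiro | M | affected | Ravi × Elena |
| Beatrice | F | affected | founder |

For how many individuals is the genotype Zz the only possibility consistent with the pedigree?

4

Obligate heterozygotes: Ravi is unaffected so carries Z and received z from Aisha (zz), so Ravi is Zz; Rosa is unaffected so carries Z and received z from Aisha (zz), so Rosa is Zz; Greta is unaffected so carries Z and received z from Aisha (zz), so Greta is Zz; Jamal is unaffected so carries Z and received z from Elena (zz), so Jamal is Zz.
Every other individual is either homozygous by phenotype or has at least one consistent homozygous assignment, so the count is 4.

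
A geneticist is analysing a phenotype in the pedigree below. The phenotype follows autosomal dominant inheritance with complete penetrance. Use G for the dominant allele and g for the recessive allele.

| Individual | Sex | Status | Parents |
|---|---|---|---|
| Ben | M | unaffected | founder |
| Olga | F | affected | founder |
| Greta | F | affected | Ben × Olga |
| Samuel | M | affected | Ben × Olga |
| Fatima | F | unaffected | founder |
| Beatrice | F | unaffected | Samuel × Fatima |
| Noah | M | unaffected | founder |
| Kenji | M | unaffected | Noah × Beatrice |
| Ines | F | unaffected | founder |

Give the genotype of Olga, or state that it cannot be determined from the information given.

cannot be determined

Olga's phenotype allows GG or Gg, and no parent or child forces a single allele at both positions; consistent genotype assignments exist with Olga as GG or Gg.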